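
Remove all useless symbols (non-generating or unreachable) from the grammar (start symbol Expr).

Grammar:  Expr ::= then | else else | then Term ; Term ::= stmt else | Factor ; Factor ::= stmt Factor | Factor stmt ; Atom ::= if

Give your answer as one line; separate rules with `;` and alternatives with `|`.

Expr ::= then | else else | then Term; Term ::= stmt else

Generating nonterminals: {Atom, Expr, Term}.
Reachable from Expr after that: {Expr, Term}.
Removed useless symbols: {Atom, Factor} and every production mentioning them.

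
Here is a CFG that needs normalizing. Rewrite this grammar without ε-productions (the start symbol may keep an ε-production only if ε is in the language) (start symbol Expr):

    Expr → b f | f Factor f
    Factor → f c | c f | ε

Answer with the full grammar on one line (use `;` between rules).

Expr → b f | f Factor f | f f; Factor → f c | c f

The nullable symbols are {Factor}.
ε ∉ L(G), so no ε-production is kept.
For each production, add variants omitting each subset of nullable occurrences: Expr → f Factor f gives f Factor f | f f.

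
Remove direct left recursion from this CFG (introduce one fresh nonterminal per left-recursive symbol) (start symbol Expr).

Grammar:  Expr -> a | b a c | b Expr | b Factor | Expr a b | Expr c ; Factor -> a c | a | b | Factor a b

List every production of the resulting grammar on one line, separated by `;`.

Expr -> a Expr1 | b a c Expr1 | b Expr Expr1 | b Factor Expr1; Factor -> a c Factor1 | a Factor1 | b Factor1; Expr1 -> a b Expr1 | c Expr1 | ε; Factor1 -> a b Factor1 | ε

Left recursion appears on Expr, Factor.
For Expr: α = {a b, c}, β = {a, b a c, b Expr, b Factor}. Rewrite as Expr → β Expr1 and Expr1 → α Expr1 | ε.
For Factor: α = {a b}, β = {a c, a, b}. Rewrite as Factor → β Factor1 and Factor1 → α Factor1 | ε.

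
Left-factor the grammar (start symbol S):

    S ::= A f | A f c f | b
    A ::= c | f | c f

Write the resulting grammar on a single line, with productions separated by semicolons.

S has alternatives sharing prefix 'A f': factor to S → A f S' with S' → ε | c f.
A has alternatives sharing prefix 'c': factor to A → c A' with A' → ε | f.

S ::= b | A f S'; A ::= f | c A'; S' ::= ε | c f; A' ::= ε | f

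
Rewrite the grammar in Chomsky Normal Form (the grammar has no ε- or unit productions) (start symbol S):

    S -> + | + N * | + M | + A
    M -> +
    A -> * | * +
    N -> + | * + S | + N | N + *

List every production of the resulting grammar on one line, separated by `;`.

S -> + | X1 Y1 | X1 M | X1 A; M -> +; A -> * | X2 X1; N -> + | X2 Y2 | X1 N | N Y3; X1 -> +; X2 -> *; Y1 -> N X2; Y2 -> X1 S; Y3 -> X1 X2

Introduce a nonterminal for each terminal appearing in a rule of length ≥ 2: X1 → +, X2 → *.
Binarize each right-hand side of length ≥ 3 by chaining fresh nonterminals (Y1, Y2, …): affected rules were S → X1 N X2; N → X2 X1 S; N → N X1 X2.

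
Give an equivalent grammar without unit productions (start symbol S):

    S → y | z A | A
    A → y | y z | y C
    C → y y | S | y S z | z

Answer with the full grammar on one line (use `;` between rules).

Unit pairs: C ⇒* {A, S}; S ⇒* {A}.
For every A with A ⇒* B via unit rules, add B's non-unit alternatives to A; then delete every rule of the form X → Y.

S → y | z A | y z | y C; A → y | y z | y C; C → y y | y S z | z | y | z A | y z | y C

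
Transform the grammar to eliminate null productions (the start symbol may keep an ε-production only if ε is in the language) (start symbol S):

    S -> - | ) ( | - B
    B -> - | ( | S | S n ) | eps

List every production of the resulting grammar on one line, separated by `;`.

S -> - | ) ( | - B; B -> - | ( | S | S n )

Nullable nonterminals: {B}.
ε ∉ L(G), so no ε-production is kept.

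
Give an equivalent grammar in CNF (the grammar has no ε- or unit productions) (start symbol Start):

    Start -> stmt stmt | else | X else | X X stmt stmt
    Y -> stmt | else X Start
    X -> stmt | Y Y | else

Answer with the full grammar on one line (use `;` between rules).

Start -> X1 X1 | else | X X2 | X Y1; Y -> stmt | X2 Y3; X -> stmt | Y Y | else; X1 -> stmt; X2 -> else; Y1 -> X Y2; Y2 -> X1 X1; Y3 -> X Start

Introduce a nonterminal for each terminal appearing in a rule of length ≥ 2: X1 → stmt, X2 → else.
Binarize each right-hand side of length ≥ 3 by chaining fresh nonterminals (Y1, Y2, …): affected rules were Start → X X X1 X1; Y → X2 X Start.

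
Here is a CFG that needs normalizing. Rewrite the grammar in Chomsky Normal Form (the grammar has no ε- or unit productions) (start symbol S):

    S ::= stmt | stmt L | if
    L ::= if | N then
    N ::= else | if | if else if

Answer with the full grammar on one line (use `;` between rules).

Introduce a nonterminal for each terminal appearing in a rule of length ≥ 2: X1 → stmt, X2 → then, X3 → if, X4 → else.
Binarize each right-hand side of length ≥ 3 by chaining fresh nonterminals (Y1, Y2, …): affected rules were N → X3 X4 X3.

S ::= stmt | X1 L | if; L ::= if | N X2; N ::= else | if | X3 Y1; X1 ::= stmt; X2 ::= then; X3 ::= if; X4 ::= else; Y1 ::= X4 X3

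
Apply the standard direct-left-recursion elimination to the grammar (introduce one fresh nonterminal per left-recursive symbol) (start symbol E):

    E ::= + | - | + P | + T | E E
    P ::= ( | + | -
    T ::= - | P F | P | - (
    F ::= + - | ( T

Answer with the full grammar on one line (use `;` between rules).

E ::= + E' | - E' | + P E' | + T E'; P ::= ( | + | -; T ::= - | P F | P | - (; F ::= + - | ( T; E' ::= E E' | ε

Directly left-recursive nonterminal: E.
For E: α = {E}, β = {+, -, + P, + T}. Rewrite as E → β E' and E' → α E' | ε.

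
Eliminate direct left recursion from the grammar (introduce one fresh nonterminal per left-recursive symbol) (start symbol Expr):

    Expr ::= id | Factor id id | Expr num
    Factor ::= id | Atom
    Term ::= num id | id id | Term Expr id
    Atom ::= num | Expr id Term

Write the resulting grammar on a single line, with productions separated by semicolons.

Expr ::= id Expr1 | Factor id id Expr1; Factor ::= id | Atom; Term ::= num id Term1 | id id Term1; Atom ::= num | Expr id Term; Expr1 ::= num Expr1 | ε; Term1 ::= Expr id Term1 | ε

Expr, Term are directly left-recursive.
For Expr: α = {num}, β = {id, Factor id id}. Rewrite as Expr → β Expr1 and Expr1 → α Expr1 | ε.
For Term: α = {Expr id}, β = {num id, id id}. Rewrite as Term → β Term1 and Term1 → α Term1 | ε.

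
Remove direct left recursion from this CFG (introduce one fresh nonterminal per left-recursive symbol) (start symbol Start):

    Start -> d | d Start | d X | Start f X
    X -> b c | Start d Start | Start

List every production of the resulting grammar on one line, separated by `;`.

Start -> d Start1 | d Start Start1 | d X Start1; X -> b c | Start d Start | Start; Start1 -> f X Start1 | epsilon

Start is directly left-recursive.
For Start: α = {f X}, β = {d, d Start, d X}. Rewrite as Start → β Start1 and Start1 → α Start1 | ε.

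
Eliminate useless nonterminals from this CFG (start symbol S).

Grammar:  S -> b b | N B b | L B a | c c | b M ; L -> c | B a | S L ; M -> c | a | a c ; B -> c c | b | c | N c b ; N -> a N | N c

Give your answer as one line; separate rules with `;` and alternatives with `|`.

Generating nonterminals: {B, L, M, S}.
Reachable from S after that: {B, L, M, S}.
Removed useless symbols: {N} and every production mentioning them.

S -> b b | L B a | c c | b M; L -> c | B a | S L; M -> c | a | a c; B -> c c | b | c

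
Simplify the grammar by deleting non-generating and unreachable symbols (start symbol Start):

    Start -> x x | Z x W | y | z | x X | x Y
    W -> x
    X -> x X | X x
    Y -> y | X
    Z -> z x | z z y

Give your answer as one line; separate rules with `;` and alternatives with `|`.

Start -> x x | Z x W | y | z | x Y; W -> x; Y -> y; Z -> z x | z z y

Generating nonterminals: {Start, W, Y, Z}.
Reachable from Start after that: {Start, W, Y, Z}.
Removed useless symbols: {X} and every production mentioning them.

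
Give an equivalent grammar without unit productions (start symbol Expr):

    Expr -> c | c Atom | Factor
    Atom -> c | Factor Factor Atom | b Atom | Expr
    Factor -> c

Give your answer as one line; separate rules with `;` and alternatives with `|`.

Unit pairs: Atom ⇒* {Expr, Factor}; Expr ⇒* {Factor}.
For every A with A ⇒* B via unit rules, add B's non-unit alternatives to A; then delete every rule of the form X → Y.

Expr -> c | c Atom; Atom -> c | Factor Factor Atom | b Atom | c Atom; Factor -> c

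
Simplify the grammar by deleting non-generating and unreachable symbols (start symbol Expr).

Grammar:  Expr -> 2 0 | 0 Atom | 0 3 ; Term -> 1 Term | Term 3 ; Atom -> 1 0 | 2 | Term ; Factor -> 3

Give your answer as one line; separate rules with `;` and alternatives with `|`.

Expr -> 2 0 | 0 Atom | 0 3; Atom -> 1 0 | 2

Generating nonterminals: {Atom, Expr, Factor}.
Reachable from Expr after that: {Atom, Expr}.
Removed useless symbols: {Factor, Term} and every production mentioning them.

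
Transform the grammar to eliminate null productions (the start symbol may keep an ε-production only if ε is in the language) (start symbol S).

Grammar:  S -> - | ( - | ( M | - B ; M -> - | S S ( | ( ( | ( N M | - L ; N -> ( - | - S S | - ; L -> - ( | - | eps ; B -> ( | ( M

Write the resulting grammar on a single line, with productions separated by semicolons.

The nullable symbols are {L}.
ε ∉ L(G), so no ε-production is kept.

S -> - | ( - | ( M | - B; M -> - | S S ( | ( ( | ( N M | - L; N -> ( - | - S S | -; L -> - ( | -; B -> ( | ( M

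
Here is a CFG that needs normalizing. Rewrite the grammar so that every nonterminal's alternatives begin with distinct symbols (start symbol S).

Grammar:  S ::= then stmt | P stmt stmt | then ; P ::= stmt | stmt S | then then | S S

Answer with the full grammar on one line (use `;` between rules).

S has alternatives sharing prefix 'then': factor to S → then S' with S' → stmt | ε.
P has alternatives sharing prefix 'stmt': factor to P → stmt P' with P' → ε | S.

S ::= P stmt stmt | then S'; P ::= then then | S S | stmt P'; S' ::= stmt | ε; P' ::= ε | S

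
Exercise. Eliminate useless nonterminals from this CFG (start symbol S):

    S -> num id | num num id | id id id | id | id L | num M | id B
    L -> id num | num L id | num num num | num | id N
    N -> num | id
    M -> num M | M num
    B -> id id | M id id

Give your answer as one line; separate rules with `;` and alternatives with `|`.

S -> num id | num num id | id id id | id | id L | id B; L -> id num | num L id | num num num | num | id N; N -> num | id; B -> id id

Generating nonterminals: {B, L, N, S}.
Reachable from S after that: {B, L, N, S}.
Removed useless symbols: {M} and every production mentioning them.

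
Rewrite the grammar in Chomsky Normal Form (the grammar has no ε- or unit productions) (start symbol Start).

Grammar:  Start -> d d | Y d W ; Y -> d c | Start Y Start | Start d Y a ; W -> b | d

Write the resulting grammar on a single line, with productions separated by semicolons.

Introduce a nonterminal for each terminal appearing in a rule of length ≥ 2: X1 → d, X2 → c, X3 → a.
Binarize each right-hand side of length ≥ 3 by chaining fresh nonterminals (Y1, Y2, …): affected rules were Start → Y X1 W; Y → Start Y Start; Y → Start X1 Y X3.

Start -> X1 X1 | Y Y1; Y -> X1 X2 | Start Y2 | Start Y3; W -> b | d; X1 -> d; X2 -> c; X3 -> a; Y1 -> X1 W; Y2 -> Y Start; Y3 -> X1 Y4; Y4 -> Y X3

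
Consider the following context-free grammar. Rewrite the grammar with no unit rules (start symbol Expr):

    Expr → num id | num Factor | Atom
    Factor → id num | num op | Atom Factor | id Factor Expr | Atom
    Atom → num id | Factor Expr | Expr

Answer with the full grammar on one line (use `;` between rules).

Expr → num id | Factor Expr | num Factor; Factor → num id | Factor Expr | id num | num op | Atom Factor | id Factor Expr | num Factor; Atom → num id | Factor Expr | num Factor

Unit pairs: Atom ⇒* {Expr}; Expr ⇒* {Atom}; Factor ⇒* {Atom, Expr}.
For each unit pair (A, B), copy every non-unit production of B to A, then drop all unit productions.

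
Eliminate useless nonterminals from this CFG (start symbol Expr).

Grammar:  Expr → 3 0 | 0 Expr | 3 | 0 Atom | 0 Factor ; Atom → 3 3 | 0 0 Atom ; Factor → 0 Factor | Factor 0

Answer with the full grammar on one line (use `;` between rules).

Generating nonterminals: {Atom, Expr}.
Reachable from Expr after that: {Atom, Expr}.
Removed useless symbols: {Factor} and every production mentioning them.

Expr → 3 0 | 0 Expr | 3 | 0 Atom; Atom → 3 3 | 0 0 Atom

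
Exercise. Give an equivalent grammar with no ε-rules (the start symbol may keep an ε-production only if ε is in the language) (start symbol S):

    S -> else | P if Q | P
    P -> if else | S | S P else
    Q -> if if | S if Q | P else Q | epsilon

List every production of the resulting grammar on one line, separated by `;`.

S -> else | P if Q | P if | P; P -> if else | S | S P else; Q -> if if | S if Q | S if | P else Q | P else

Nullable set = {Q}.
ε ∉ L(G), so no ε-production is kept.
Add the nullable-subset variants: S → P if Q gives P if Q | P if. Q → S if Q gives S if Q | S if. Q → P else Q gives P else Q | P else.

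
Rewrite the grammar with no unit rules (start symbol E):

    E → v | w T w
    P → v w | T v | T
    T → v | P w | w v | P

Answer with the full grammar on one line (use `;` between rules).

Unit pairs: P ⇒* {T}; T ⇒* {P}.
For each unit pair (A, B), copy every non-unit production of B to A, then drop all unit productions.

E → v | w T w; P → v w | T v | v | P w | w v; T → v w | T v | v | P w | w v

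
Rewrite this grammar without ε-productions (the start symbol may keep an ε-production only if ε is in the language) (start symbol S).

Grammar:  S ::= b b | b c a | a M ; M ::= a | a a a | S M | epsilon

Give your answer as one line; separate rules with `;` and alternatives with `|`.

Nullable nonterminals: {M}.
ε ∉ L(G), so no ε-production is kept.
Add the nullable-subset variants: S → a M gives a M | a. M → S M gives S M | S.

S ::= b b | b c a | a M | a; M ::= a | a a a | S M | S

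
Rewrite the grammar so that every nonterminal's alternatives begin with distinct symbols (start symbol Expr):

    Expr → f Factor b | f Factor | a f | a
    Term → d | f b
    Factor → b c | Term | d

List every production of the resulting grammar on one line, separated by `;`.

Expr → f Factor Expr1 | a Expr2; Term → d | f b; Factor → b c | Term | d; Expr1 → b | ε; Expr2 → f | ε

Expr has alternatives sharing prefix 'f Factor': factor to Expr → f Factor Expr1 with Expr1 → b | ε.
Expr has alternatives sharing prefix 'a': factor to Expr → a Expr2 with Expr2 → f | ε.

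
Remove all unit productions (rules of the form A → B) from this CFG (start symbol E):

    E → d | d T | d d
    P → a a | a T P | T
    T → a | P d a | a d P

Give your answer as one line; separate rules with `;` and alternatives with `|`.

E → d | d T | d d; P → a a | a T P | a | P d a | a d P; T → a | P d a | a d P

Unit pairs: P ⇒* {T}.
For every A with A ⇒* B via unit rules, add B's non-unit alternatives to A; then delete every rule of the form X → Y.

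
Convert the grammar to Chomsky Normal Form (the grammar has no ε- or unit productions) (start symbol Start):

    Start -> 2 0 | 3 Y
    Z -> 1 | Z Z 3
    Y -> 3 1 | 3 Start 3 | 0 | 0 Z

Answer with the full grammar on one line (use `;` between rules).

Start -> X1 X2 | X3 Y; Z -> 1 | Z Y1; Y -> X3 X4 | X3 Y2 | 0 | X2 Z; X1 -> 2; X2 -> 0; X3 -> 3; X4 -> 1; Y1 -> Z X3; Y2 -> Start X3

Introduce a nonterminal for each terminal appearing in a rule of length ≥ 2: X1 → 2, X2 → 0, X3 → 3, X4 → 1.
Binarize each right-hand side of length ≥ 3 by chaining fresh nonterminals (Y1, Y2, …): affected rules were Z → Z Z X3; Y → X3 Start X3.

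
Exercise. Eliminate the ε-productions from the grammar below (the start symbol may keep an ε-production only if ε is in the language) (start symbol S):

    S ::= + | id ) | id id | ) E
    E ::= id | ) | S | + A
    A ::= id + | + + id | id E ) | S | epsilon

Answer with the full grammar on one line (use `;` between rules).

S ::= + | id ) | id id | ) E; E ::= id | ) | S | + A | +; A ::= id + | + + id | id E ) | S

Nullable set = {A}.
ε ∉ L(G), so no ε-production is kept.
Expand every rule over subsets of its nullable positions: E → + A gives + A | +.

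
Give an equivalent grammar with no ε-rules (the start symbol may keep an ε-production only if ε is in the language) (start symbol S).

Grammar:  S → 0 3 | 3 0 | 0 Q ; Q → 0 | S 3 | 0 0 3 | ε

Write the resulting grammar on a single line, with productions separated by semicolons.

The nullable symbols are {Q}.
ε ∉ L(G), so no ε-production is kept.
For each production, add variants omitting each subset of nullable occurrences: S → 0 Q gives 0 Q | 0.

S → 0 3 | 3 0 | 0 Q | 0; Q → 0 | S 3 | 0 0 3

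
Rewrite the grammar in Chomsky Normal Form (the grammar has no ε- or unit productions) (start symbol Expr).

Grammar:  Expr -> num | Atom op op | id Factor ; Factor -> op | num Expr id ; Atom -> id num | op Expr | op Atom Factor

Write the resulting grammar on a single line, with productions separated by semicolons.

Expr -> num | Atom Y1 | X2 Factor; Factor -> op | X3 Y2; Atom -> X2 X3 | X1 Expr | X1 Y3; X1 -> op; X2 -> id; X3 -> num; Y1 -> X1 X1; Y2 -> Expr X2; Y3 -> Atom Factor

Introduce a nonterminal for each terminal appearing in a rule of length ≥ 2: X1 → op, X2 → id, X3 → num.
Binarize each right-hand side of length ≥ 3 by chaining fresh nonterminals (Y1, Y2, …): affected rules were Expr → Atom X1 X1; Factor → X3 Expr X2; Atom → X1 Atom Factor.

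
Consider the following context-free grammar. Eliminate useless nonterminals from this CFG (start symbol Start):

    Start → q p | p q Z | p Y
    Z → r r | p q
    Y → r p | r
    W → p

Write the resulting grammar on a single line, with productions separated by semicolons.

Generating nonterminals: {Start, W, Y, Z}.
Reachable from Start after that: {Start, Y, Z}.
Removed useless symbols: {W} and every production mentioning them.

Start → q p | p q Z | p Y; Z → r r | p q; Y → r p | r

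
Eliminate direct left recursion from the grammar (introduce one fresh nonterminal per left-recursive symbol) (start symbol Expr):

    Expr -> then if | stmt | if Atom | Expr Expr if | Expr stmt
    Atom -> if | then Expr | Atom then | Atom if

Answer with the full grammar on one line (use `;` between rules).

Expr -> then if Expr1 | stmt Expr1 | if Atom Expr1; Atom -> if Atom1 | then Expr Atom1; Expr1 -> Expr if Expr1 | stmt Expr1 | epsilon; Atom1 -> then Atom1 | if Atom1 | epsilon

Left recursion appears on Expr, Atom.
For Expr: α = {Expr if, stmt}, β = {then if, stmt, if Atom}. Rewrite as Expr → β Expr1 and Expr1 → α Expr1 | ε.
For Atom: α = {then, if}, β = {if, then Expr}. Rewrite as Atom → β Atom1 and Atom1 → α Atom1 | ε.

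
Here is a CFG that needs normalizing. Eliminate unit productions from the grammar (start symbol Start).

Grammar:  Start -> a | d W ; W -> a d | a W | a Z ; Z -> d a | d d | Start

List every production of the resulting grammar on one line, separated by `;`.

Unit pairs: Z ⇒* {Start}.
Replace each nonterminal's rules with the union of the non-unit rules of every nonterminal it unit-derives.

Start -> a | d W; W -> a d | a W | a Z; Z -> d a | d d | a | d W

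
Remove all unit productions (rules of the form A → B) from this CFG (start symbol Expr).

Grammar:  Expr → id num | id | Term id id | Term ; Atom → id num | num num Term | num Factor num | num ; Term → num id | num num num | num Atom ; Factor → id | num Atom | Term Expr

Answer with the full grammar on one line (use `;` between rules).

Expr → num id | num num num | num Atom | id num | id | Term id id; Atom → id num | num num Term | num Factor num | num; Term → num id | num num num | num Atom; Factor → id | num Atom | Term Expr

Unit pairs: Expr ⇒* {Term}.
For each unit pair (A, B), copy every non-unit production of B to A, then drop all unit productions.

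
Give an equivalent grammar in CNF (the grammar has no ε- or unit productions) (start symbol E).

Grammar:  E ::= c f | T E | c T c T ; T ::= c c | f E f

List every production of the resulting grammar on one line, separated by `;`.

Introduce a nonterminal for each terminal appearing in a rule of length ≥ 2: X1 → c, X2 → f.
Binarize each right-hand side of length ≥ 3 by chaining fresh nonterminals (Y1, Y2, …): affected rules were E → X1 T X1 T; T → X2 E X2.

E ::= X1 X2 | T E | X1 Y1; T ::= X1 X1 | X2 Y3; X1 ::= c; X2 ::= f; Y1 ::= T Y2; Y2 ::= X1 T; Y3 ::= E X2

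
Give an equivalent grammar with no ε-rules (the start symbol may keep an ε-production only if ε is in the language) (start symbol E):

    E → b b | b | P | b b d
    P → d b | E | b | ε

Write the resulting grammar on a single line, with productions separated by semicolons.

E → b b | b | P | b b d | ε; P → d b | E | b

Nullable nonterminals: {E, P}.
ε ∈ L(G) since E is nullable, so keep E → ε.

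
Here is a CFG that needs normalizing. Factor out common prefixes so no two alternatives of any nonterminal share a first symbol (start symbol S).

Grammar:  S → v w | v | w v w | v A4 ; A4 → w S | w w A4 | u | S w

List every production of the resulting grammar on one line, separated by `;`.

S has alternatives sharing prefix 'v': factor to S → v S' with S' → w | ε | A4.
A4 has alternatives sharing prefix 'w': factor to A4 → w A4' with A4' → S | w A4.

S → w v w | v S'; A4 → u | S w | w A4'; S' → w | ε | A4; A4' → S | w A4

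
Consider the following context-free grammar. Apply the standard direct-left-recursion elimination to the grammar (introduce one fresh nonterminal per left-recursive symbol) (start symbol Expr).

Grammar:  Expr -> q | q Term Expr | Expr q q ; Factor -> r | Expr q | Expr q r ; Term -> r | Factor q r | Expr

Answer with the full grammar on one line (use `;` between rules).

Expr -> q Expr1 | q Term Expr Expr1; Factor -> r | Expr q | Expr q r; Term -> r | Factor q r | Expr; Expr1 -> q q Expr1 | ε

Expr is directly left-recursive.
For Expr: α = {q q}, β = {q, q Term Expr}. Rewrite as Expr → β Expr1 and Expr1 → α Expr1 | ε.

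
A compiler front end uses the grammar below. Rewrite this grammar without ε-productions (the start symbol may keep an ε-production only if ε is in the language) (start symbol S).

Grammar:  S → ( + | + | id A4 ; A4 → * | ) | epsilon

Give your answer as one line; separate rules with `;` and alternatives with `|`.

The nullable symbols are {A4}.
ε ∉ L(G), so no ε-production is kept.
Add the nullable-subset variants: S → id A4 gives id A4 | id.

S → ( + | + | id A4 | id; A4 → * | )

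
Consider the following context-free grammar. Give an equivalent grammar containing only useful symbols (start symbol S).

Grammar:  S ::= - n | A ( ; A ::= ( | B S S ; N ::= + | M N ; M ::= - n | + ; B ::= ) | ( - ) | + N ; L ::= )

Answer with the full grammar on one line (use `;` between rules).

Generating nonterminals: {A, B, L, M, N, S}.
Reachable from S after that: {A, B, M, N, S}.
Removed useless symbols: {L} and every production mentioning them.

S ::= - n | A (; A ::= ( | B S S; N ::= + | M N; M ::= - n | +; B ::= ) | ( - ) | + N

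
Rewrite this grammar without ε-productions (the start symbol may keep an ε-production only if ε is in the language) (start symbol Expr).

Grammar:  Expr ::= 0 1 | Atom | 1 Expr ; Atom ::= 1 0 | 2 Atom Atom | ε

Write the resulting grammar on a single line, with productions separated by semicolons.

Expr ::= 0 1 | Atom | 1 Expr | 1 | ε; Atom ::= 1 0 | 2 Atom Atom | 2 Atom | 2

The nullable symbols are {Atom, Expr}.
ε ∈ L(G) since Expr is nullable, so keep Expr → ε.
For each production, add variants omitting each subset of nullable occurrences: Expr → 1 Expr gives 1 Expr | 1. Atom → 2 Atom Atom gives 2 Atom Atom | 2 Atom | 2.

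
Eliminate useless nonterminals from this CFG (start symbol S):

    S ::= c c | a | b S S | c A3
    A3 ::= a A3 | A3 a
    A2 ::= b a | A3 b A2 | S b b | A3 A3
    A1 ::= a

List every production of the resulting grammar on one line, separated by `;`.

Generating nonterminals: {A1, A2, S}.
Reachable from S after that: {S}.
Removed useless symbols: {A1, A2, A3} and every production mentioning them.

S ::= c c | a | b S S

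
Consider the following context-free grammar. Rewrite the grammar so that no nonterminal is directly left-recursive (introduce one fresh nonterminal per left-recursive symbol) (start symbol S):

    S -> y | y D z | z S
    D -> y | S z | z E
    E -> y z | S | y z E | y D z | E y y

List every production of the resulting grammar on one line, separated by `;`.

S -> y | y D z | z S; D -> y | S z | z E; E -> y z E' | S E' | y z E E' | y D z E'; E' -> y y E' | ε

Directly left-recursive nonterminal: E.
For E: α = {y y}, β = {y z, S, y z E, y D z}. Rewrite as E → β E' and E' → α E' | ε.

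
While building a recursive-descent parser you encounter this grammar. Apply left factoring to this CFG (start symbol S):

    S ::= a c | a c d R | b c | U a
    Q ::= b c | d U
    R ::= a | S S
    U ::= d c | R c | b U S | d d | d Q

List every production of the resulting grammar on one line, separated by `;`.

S has alternatives sharing prefix 'a c': factor to S → a c S' with S' → ε | d R.
U has alternatives sharing prefix 'd': factor to U → d U' with U' → c | d | Q.

S ::= b c | U a | a c S'; Q ::= b c | d U; R ::= a | S S; U ::= R c | b U S | d U'; S' ::= ε | d R; U' ::= c | d | Q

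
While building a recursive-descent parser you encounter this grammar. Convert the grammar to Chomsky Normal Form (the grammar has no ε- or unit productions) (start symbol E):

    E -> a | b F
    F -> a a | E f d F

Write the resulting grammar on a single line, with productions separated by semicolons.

E -> a | X1 F; F -> X2 X2 | E Y1; X1 -> b; X2 -> a; X3 -> f; X4 -> d; Y1 -> X3 Y2; Y2 -> X4 F

Introduce a nonterminal for each terminal appearing in a rule of length ≥ 2: X1 → b, X2 → a, X3 → f, X4 → d.
Binarize each right-hand side of length ≥ 3 by chaining fresh nonterminals (Y1, Y2, …): affected rules were F → E X3 X4 F.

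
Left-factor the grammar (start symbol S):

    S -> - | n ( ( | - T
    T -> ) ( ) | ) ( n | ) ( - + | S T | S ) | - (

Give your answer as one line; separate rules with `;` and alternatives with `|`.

S has alternatives sharing prefix '-': factor to S → - S' with S' → ε | T.
T has alternatives sharing prefix ') (': factor to T → ) ( T' with T' → ) | n | - +.
T has alternatives sharing prefix 'S': factor to T → S T'' with T'' → T | ).

S -> n ( ( | - S'; T -> - ( | ) ( T' | S T''; S' -> ε | T; T' -> ) | n | - +; T'' -> T | )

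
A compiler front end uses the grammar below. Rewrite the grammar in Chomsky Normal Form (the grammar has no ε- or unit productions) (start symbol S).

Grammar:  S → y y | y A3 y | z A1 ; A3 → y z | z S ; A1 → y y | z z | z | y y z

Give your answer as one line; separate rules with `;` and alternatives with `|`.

Introduce a nonterminal for each terminal appearing in a rule of length ≥ 2: X1 → y, X2 → z.
Binarize each right-hand side of length ≥ 3 by chaining fresh nonterminals (Y1, Y2, …): affected rules were S → X1 A3 X1; A1 → X1 X1 X2.

S → X1 X1 | X1 Y1 | X2 A1; A3 → X1 X2 | X2 S; A1 → X1 X1 | X2 X2 | z | X1 Y2; X1 → y; X2 → z; Y1 → A3 X1; Y2 → X1 X2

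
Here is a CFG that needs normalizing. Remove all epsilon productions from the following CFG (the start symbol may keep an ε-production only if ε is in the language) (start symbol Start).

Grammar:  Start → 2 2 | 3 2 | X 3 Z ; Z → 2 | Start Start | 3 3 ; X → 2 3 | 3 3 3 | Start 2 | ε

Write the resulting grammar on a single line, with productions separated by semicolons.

Start → 2 2 | 3 2 | X 3 Z | 3 Z; Z → 2 | Start Start | 3 3; X → 2 3 | 3 3 3 | Start 2

Nullable nonterminals: {X}.
ε ∉ L(G), so no ε-production is kept.
Add the nullable-subset variants: Start → X 3 Z gives X 3 Z | 3 Z.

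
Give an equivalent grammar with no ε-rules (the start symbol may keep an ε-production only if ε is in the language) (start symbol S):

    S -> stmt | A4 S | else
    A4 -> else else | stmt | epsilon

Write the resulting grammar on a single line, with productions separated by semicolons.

Nullable set = {A4}.
ε ∉ L(G), so no ε-production is kept.

S -> stmt | A4 S | else; A4 -> else else | stmt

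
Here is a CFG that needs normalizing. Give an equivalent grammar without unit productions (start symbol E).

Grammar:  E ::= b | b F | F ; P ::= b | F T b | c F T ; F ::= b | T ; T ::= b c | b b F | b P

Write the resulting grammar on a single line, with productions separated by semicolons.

E ::= b | b F | b c | b b F | b P; P ::= b | F T b | c F T; F ::= b | b c | b b F | b P; T ::= b c | b b F | b P

Unit pairs: E ⇒* {F, T}; F ⇒* {T}.
For each unit pair (A, B), copy every non-unit production of B to A, then drop all unit productions.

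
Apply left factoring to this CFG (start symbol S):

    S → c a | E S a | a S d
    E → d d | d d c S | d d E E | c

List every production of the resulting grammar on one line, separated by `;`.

S → c a | E S a | a S d; E → c | d d E'; E' → epsilon | c S | E E

E has alternatives sharing prefix 'd d': factor to E → d d E' with E' → ε | c S | E E.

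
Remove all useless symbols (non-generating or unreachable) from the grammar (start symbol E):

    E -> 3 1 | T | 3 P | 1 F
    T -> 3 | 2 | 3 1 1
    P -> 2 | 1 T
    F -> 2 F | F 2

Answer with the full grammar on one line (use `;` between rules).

Generating nonterminals: {E, P, T}.
Reachable from E after that: {E, P, T}.
Removed useless symbols: {F} and every production mentioning them.

E -> 3 1 | T | 3 P; T -> 3 | 2 | 3 1 1; P -> 2 | 1 T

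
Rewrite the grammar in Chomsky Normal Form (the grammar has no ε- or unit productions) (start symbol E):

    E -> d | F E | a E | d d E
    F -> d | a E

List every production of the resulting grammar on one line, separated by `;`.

E -> d | F E | X1 E | X2 Y1; F -> d | X1 E; X1 -> a; X2 -> d; Y1 -> X2 E

Introduce a nonterminal for each terminal appearing in a rule of length ≥ 2: X1 → a, X2 → d.
Binarize each right-hand side of length ≥ 3 by chaining fresh nonterminals (Y1, Y2, …): affected rules were E → X2 X2 E.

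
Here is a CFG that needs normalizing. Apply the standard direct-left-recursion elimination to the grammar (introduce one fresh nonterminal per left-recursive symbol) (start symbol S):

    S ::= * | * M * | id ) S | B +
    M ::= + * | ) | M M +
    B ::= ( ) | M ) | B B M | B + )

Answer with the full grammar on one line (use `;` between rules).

S ::= * | * M * | id ) S | B +; M ::= + * M' | ) M'; B ::= ( ) B' | M ) B'; M' ::= M + M' | ε; B' ::= B M B' | + ) B' | ε

Left recursion appears on M, B.
For M: α = {M +}, β = {+ *, )}. Rewrite as M → β M' and M' → α M' | ε.
For B: α = {B M, + )}, β = {( ), M )}. Rewrite as B → β B' and B' → α B' | ε.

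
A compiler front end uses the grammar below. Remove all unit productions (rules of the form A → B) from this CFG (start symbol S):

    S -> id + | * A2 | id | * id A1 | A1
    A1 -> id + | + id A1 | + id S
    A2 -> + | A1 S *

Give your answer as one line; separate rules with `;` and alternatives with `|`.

Unit pairs: S ⇒* {A1}.
For every A with A ⇒* B via unit rules, add B's non-unit alternatives to A; then delete every rule of the form X → Y.

S -> id + | + id A1 | + id S | * A2 | id | * id A1; A1 -> id + | + id A1 | + id S; A2 -> + | A1 S *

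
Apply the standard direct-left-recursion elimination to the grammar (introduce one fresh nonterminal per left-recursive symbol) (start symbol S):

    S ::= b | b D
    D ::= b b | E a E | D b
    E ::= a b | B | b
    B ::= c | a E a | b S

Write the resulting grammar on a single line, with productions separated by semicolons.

S ::= b | b D; D ::= b b D' | E a E D'; E ::= a b | B | b; B ::= c | a E a | b S; D' ::= b D' | ε

Left recursion appears on D.
For D: α = {b}, β = {b b, E a E}. Rewrite as D → β D' and D' → α D' | ε.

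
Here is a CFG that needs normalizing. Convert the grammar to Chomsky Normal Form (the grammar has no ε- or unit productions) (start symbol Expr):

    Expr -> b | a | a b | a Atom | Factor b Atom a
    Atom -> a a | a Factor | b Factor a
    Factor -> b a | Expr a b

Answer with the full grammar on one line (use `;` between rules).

Expr -> b | a | X1 X2 | X1 Atom | Factor Y1; Atom -> X1 X1 | X1 Factor | X2 Y3; Factor -> X2 X1 | Expr Y4; X1 -> a; X2 -> b; Y1 -> X2 Y2; Y2 -> Atom X1; Y3 -> Factor X1; Y4 -> X1 X2

Introduce a nonterminal for each terminal appearing in a rule of length ≥ 2: X1 → a, X2 → b.
Binarize each right-hand side of length ≥ 3 by chaining fresh nonterminals (Y1, Y2, …): affected rules were Expr → Factor X2 Atom X1; Atom → X2 Factor X1; Factor → Expr X1 X2.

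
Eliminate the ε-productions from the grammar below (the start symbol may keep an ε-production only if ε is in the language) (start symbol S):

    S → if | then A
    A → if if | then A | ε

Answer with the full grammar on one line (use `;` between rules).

S → if | then A | then; A → if if | then A | then

The nullable symbols are {A}.
ε ∉ L(G), so no ε-production is kept.
For each production, add variants omitting each subset of nullable occurrences: S → then A gives then A | then. A → then A gives then A | then.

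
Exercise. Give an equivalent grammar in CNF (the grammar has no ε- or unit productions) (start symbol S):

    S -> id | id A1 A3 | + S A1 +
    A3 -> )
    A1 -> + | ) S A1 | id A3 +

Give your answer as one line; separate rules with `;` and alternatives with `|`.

Introduce a nonterminal for each terminal appearing in a rule of length ≥ 2: X1 → id, X2 → +, X3 → ).
Binarize each right-hand side of length ≥ 3 by chaining fresh nonterminals (Y1, Y2, …): affected rules were S → X1 A1 A3; S → X2 S A1 X2; A1 → X3 S A1; A1 → X1 A3 X2.

S -> id | X1 Y1 | X2 Y2; A3 -> ); A1 -> + | X3 Y4 | X1 Y5; X1 -> id; X2 -> +; X3 -> ); Y1 -> A1 A3; Y2 -> S Y3; Y3 -> A1 X2; Y4 -> S A1; Y5 -> A3 X2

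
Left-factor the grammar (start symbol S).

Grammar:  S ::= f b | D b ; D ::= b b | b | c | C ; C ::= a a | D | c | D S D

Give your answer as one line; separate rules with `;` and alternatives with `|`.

S ::= f b | D b; D ::= c | C | b D'; C ::= a a | c | D C'; D' ::= b | eps; C' ::= eps | S D

D has alternatives sharing prefix 'b': factor to D → b D' with D' → b | ε.
C has alternatives sharing prefix 'D': factor to C → D C' with C' → ε | S D.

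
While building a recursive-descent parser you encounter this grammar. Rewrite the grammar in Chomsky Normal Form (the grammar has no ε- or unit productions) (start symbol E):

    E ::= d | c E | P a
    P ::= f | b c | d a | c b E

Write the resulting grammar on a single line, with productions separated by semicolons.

E ::= d | X1 E | P X2; P ::= f | X3 X1 | X4 X2 | X1 Y1; X1 ::= c; X2 ::= a; X3 ::= b; X4 ::= d; Y1 ::= X3 E

Introduce a nonterminal for each terminal appearing in a rule of length ≥ 2: X1 → c, X2 → a, X3 → b, X4 → d.
Binarize each right-hand side of length ≥ 3 by chaining fresh nonterminals (Y1, Y2, …): affected rules were P → X1 X3 E.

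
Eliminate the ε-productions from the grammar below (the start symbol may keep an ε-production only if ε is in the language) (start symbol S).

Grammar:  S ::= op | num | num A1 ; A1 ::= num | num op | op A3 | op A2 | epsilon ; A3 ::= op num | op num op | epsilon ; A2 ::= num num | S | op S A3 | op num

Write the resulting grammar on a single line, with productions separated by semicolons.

The nullable symbols are {A1, A3}.
ε ∉ L(G), so no ε-production is kept.
Expand every rule over subsets of its nullable positions: A1 → op A3 gives op A3 | op. A2 → op S A3 gives op S A3 | op S.

S ::= op | num | num A1; A1 ::= num | num op | op A3 | op | op A2; A3 ::= op num | op num op; A2 ::= num num | S | op S A3 | op S | op num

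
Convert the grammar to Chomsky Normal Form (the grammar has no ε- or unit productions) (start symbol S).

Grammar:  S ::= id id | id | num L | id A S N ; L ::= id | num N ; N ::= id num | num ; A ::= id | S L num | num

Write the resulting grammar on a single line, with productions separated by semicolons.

Introduce a nonterminal for each terminal appearing in a rule of length ≥ 2: X1 → id, X2 → num.
Binarize each right-hand side of length ≥ 3 by chaining fresh nonterminals (Y1, Y2, …): affected rules were S → X1 A S N; A → S L X2.

S ::= X1 X1 | id | X2 L | X1 Y1; L ::= id | X2 N; N ::= X1 X2 | num; A ::= id | S Y3 | num; X1 ::= id; X2 ::= num; Y1 ::= A Y2; Y2 ::= S N; Y3 ::= L X2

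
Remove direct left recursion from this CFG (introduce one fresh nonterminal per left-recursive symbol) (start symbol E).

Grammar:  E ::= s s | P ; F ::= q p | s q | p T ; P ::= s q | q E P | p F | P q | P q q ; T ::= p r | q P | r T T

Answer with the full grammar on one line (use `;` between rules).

Directly left-recursive nonterminal: P.
For P: α = {q, q q}, β = {s q, q E P, p F}. Rewrite as P → β P' and P' → α P' | ε.

E ::= s s | P; F ::= q p | s q | p T; P ::= s q P' | q E P P' | p F P'; T ::= p r | q P | r T T; P' ::= q P' | q q P' | ε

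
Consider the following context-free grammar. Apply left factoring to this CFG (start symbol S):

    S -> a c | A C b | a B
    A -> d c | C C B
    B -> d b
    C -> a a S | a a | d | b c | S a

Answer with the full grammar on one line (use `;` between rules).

S -> A C b | a S'; A -> d c | C C B; B -> d b; C -> d | b c | S a | a a C'; S' -> c | B; C' -> S | ε

S has alternatives sharing prefix 'a': factor to S → a S' with S' → c | B.
C has alternatives sharing prefix 'a a': factor to C → a a C' with C' → S | ε.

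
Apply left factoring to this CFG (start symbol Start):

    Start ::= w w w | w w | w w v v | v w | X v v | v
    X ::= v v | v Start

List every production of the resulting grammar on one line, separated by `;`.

Start has alternatives sharing prefix 'w w': factor to Start → w w Start1 with Start1 → w | ε | v v.
Start has alternatives sharing prefix 'v': factor to Start → v Start2 with Start2 → w | ε.
X has alternatives sharing prefix 'v': factor to X → v X1 with X1 → v | Start.

Start ::= X v v | w w Start1 | v Start2; X ::= v X1; Start1 ::= w | eps | v v; Start2 ::= w | eps; X1 ::= v | Start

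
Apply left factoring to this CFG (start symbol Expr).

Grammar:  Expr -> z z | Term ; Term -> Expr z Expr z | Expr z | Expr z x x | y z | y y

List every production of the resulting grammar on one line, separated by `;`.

Term has alternatives sharing prefix 'Expr z': factor to Term → Expr z Term1 with Term1 → Expr z | ε | x x.
Term has alternatives sharing prefix 'y': factor to Term → y Term2 with Term2 → z | y.

Expr -> z z | Term; Term -> Expr z Term1 | y Term2; Term1 -> Expr z | ε | x x; Term2 -> z | y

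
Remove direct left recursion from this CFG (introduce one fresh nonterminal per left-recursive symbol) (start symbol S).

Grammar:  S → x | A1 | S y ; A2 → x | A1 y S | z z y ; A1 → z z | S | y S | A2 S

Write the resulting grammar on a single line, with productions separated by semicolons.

S → x S' | A1 S'; A2 → x | A1 y S | z z y; A1 → z z | S | y S | A2 S; S' → y S' | ε

S is directly left-recursive.
For S: α = {y}, β = {x, A1}. Rewrite as S → β S' and S' → α S' | ε.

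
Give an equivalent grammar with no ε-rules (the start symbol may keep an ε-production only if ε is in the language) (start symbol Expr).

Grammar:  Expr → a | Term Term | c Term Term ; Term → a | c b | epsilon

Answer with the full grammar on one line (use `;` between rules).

Expr → a | Term Term | Term | c Term Term | c Term | c | epsilon; Term → a | c b

Nullable set = {Expr, Term}.
ε ∈ L(G) since Expr is nullable, so keep Expr → ε.
For each production, add variants omitting each subset of nullable occurrences: Expr → Term Term gives Term Term | Term. Expr → c Term Term gives c Term Term | c Term | c.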